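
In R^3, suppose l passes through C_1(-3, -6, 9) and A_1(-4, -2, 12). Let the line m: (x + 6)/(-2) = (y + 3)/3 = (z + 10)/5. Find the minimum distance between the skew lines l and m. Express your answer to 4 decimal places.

A direction vector for l is A_1 − C_1 = (-1, 4, 3).
m has direction (-2, 3, 5) through (-6, -3, -10).
Common perpendicular direction n = (-1, 4, 3) × (-2, 3, 5) = (11, -1, 5).
With w = (-6, -3, -10) − (-3, -6, 9) = (-3, 3, -19), w · n = -131.
Distance = |w · n| / |n| = |-131| / √147 ≈ 10.8047.

10.8047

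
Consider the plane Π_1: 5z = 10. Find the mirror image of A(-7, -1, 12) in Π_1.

λ = (n·A − d)/|n|² = (60 − 10)/25 = 2.
Reflection = A − 2λn = (-7, -1, 12) − 4·(0, 0, 5) = (-7, -1, -8).

(-7, -1, -8)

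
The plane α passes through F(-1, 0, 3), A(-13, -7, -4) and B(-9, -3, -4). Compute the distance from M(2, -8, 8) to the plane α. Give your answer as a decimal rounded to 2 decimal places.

4.69

FA = (-12, -7, -7), FB = (-8, -3, -7); a normal to α is FA × FB = (28, -28, -20).
Using F: α has equation 28x - 28y - 20z = -88.
n·M − d = (28)·(2) + (-28)·(-8) + (-20)·(8) − (-88) = 208; |n| = √1968.
Distance = |208| / √1968 = 208/√1968 ≈ 4.69.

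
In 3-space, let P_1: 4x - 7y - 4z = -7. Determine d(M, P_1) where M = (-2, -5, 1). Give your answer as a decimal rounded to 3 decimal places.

n·M − d = (4)·(-2) + (-7)·(-5) + (-4)·(1) − (-7) = 30; |n| = √81.
Distance = |30| / √81 = 30/√81 ≈ 3.333.

3.333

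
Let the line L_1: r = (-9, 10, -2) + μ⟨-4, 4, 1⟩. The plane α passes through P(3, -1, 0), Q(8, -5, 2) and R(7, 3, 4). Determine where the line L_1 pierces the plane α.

(-5, 6, -3)

PQ = (5, -4, 2), PR = (4, 4, 4); a normal to α is PQ × PR = (-24, -12, 36).
Using P: α has equation -24x - 12y + 36z = -60.
Substitute r = (-9, 10, -2) + t(-4, 4, 1) into the plane: 24 + 84t = -60, so t = -1.
Intersection: (-9, 10, -2) + (-1)·(-4, 4, 1) = (-5, 6, -3).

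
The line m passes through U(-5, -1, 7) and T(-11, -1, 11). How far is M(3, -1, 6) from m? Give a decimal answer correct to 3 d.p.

A direction vector for m is T − U = (-6, 0, 4).
Taking (-5, -1, 7) on m with direction v = (-6, 0, 4): w = M − (-5, -1, 7) = (8, 0, -1), and w × v = (0, -26, 0).
Distance = |w × v| / |v| = √676 / √52 ≈ 3.606.

3.606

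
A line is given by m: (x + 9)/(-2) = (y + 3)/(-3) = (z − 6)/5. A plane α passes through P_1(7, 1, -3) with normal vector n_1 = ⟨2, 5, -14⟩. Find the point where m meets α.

m has direction (-2, -3, 5) through (-9, -3, 6).
α: n_1·r = n_1·P_1 gives 2x + 5y - 14z = 61.
Substitute r = (-9, -3, 6) + t(-2, -3, 5) into the plane: -117 + (-89)t = 61, so t = -2.
Intersection: (-9, -3, 6) + (-2)·(-2, -3, 5) = (-5, 3, -4).

(-5, 3, -4)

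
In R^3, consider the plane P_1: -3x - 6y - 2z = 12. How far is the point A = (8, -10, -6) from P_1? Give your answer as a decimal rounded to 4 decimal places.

5.1429

n·A − d = (-3)·(8) + (-6)·(-10) + (-2)·(-6) − 12 = 36; |n| = √49.
Distance = |36| / √49 = 36/√49 ≈ 5.1429.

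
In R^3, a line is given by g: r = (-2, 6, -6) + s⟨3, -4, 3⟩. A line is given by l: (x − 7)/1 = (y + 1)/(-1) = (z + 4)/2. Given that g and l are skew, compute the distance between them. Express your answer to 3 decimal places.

l has direction (1, -1, 2) through (7, -1, -4).
Common perpendicular direction n = (3, -4, 3) × (1, -1, 2) = (-5, -3, 1).
With w = (7, -1, -4) − (-2, 6, -6) = (9, -7, 2), w · n = -22.
Distance = |w · n| / |n| = |-22| / √35 ≈ 3.719.

3.719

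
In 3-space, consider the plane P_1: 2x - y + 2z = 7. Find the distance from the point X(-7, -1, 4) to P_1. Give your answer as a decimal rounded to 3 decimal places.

4.000

n·X − d = (2)·(-7) + (-1)·(-1) + (2)·(4) − 7 = -12; |n| = √9.
Distance = |-12| / √9 = 12/√9 ≈ 4.000.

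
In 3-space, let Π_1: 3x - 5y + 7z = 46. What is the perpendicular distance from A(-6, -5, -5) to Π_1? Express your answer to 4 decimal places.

8.1226

n·A − d = (3)·(-6) + (-5)·(-5) + (7)·(-5) − 46 = -74; |n| = √83.
Distance = |-74| / √83 = 74/√83 ≈ 8.1226.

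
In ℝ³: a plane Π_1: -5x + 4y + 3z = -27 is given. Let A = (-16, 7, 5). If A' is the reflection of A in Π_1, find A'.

(14, -17, -13)

λ = (n·A − d)/|n|² = (123 − (-27))/50 = 3.
Reflection = A − 2λn = (-16, 7, 5) − 6·(-5, 4, 3) = (14, -17, -13).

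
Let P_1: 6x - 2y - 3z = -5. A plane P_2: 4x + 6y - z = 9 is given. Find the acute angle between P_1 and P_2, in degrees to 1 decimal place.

cos θ = |n₁·n₂| / (|n₁||n₂|) = |15| / (√49 · √53).
θ = arccos(0.29434) ≈ 72.9°.

72.9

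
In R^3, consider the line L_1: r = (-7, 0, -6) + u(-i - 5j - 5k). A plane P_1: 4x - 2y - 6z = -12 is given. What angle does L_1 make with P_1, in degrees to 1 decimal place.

42.3

sin θ = |n·v| / (|n||v|) = |36| / (√56 · √51) = 0.67363.
θ ≈ 42.3°.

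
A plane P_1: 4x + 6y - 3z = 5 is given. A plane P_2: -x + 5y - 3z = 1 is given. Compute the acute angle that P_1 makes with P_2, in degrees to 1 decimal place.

cos θ = |n₁·n₂| / (|n₁||n₂|) = |35| / (√61 · √35).
θ = arccos(0.75748) ≈ 40.8°.

40.8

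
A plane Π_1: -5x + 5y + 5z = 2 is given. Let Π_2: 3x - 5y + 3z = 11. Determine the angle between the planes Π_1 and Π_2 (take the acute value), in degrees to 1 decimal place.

63.9

cos θ = |n₁·n₂| / (|n₁||n₂|) = |-25| / (√75 · √43).
θ = arccos(0.44023) ≈ 63.9°.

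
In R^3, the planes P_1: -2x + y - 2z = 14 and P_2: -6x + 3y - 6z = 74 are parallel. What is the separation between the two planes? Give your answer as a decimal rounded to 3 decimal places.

Rescale P_2 by 1/3: -2x + y - 2z = 74/3. Then distance = |14 − (74/3)| / √9 ≈ 3.556.

3.556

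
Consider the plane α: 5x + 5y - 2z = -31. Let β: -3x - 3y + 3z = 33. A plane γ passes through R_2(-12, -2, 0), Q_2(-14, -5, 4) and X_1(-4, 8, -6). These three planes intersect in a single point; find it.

(-6, 3, 8)

R_2Q_2 = (-2, -3, 4), R_2X_1 = (8, 10, -6); a normal to γ is R_2Q_2 × R_2X_1 = (-22, 20, 4).
Using R_2: γ has equation -22x + 20y + 4z = 224.
Solving the 3×3 linear system 5x + 5y - 2z = -31, -3x - 3y + 3z = 33, -22x + 20y + 4z = 224 (e.g. by elimination or Cramer's rule, determinant = -378) gives (-6, 3, 8).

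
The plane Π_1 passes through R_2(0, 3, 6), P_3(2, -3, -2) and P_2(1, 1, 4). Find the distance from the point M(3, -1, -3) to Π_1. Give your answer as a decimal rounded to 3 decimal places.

R_2P_3 = (2, -6, -8), R_2P_2 = (1, -2, -2); a normal to Π_1 is R_2P_3 × R_2P_2 = (-4, -4, 2).
Using R_2: Π_1 has equation -4x - 4y + 2z = 0.
n·M − d = (-4)·(3) + (-4)·(-1) + (2)·(-3) − 0 = -14; |n| = √36.
Distance = |-14| / √36 = 14/√36 ≈ 2.333.

2.333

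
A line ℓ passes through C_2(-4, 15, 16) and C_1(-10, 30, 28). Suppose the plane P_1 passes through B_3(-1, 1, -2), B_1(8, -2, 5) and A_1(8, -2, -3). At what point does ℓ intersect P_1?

A direction vector for ℓ is C_1 − C_2 = (-6, 15, 12).
B_3B_1 = (9, -3, 7), B_3A_1 = (9, -3, -1); a normal to P_1 is B_3B_1 × B_3A_1 = (24, 72, 0).
Using B_3: P_1 has equation 24x + 72y = 48.
Substitute r = (-4, 15, 16) + t(-6, 15, 12) into the plane: 984 + 936t = 48, so t = -1.
Intersection: (-4, 15, 16) + (-1)·(-6, 15, 12) = (2, 0, 4).

(2, 0, 4)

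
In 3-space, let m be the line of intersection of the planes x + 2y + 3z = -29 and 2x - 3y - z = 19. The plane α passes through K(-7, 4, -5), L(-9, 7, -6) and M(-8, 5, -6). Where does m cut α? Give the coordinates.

Direction of m: (1, 2, 3) × (2, -3, -1) = (7, 7, -7).
A point on m: solving the two plane equations with x = 10 gives (10, 6, -17).
KL = (-2, 3, -1), KM = (-1, 1, -1); a normal to α is KL × KM = (-2, -1, 1).
Using K: α has equation -2x - y + z = 5.
Substitute r = (10, 6, -17) + t(7, 7, -7) into the plane: -43 + (-28)t = 5, so t = -12/7.
Intersection: (10, 6, -17) + (-12/7)·(7, 7, -7) = (-2, -6, -5).

(-2, -6, -5)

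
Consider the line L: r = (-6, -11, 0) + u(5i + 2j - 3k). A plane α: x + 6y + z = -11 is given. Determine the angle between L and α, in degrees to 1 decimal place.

sin θ = |n·v| / (|n||v|) = |14| / (√38 · √38) = 0.36842.
θ ≈ 21.6°.

21.6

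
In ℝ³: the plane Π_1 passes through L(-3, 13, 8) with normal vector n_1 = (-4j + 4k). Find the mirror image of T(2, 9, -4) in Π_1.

(2, 1, 4)

Π_1: n_1·r = n_1·L gives -4y + 4z = -20.
λ = (n·T − d)/|n|² = (-52 − (-20))/32 = -1.
Reflection = T − 2λn = (2, 9, -4) − (-2)·(0, -4, 4) = (2, 1, 4).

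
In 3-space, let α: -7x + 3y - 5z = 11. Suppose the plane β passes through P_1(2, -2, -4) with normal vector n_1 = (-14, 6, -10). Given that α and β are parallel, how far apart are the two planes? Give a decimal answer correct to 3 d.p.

β: n_1·r = n_1·P_1 gives -14x + 6y - 10z = 0.
Rescale β by 1/2: -7x + 3y - 5z = 0. Then distance = |11 − 0| / √83 ≈ 1.207.

1.207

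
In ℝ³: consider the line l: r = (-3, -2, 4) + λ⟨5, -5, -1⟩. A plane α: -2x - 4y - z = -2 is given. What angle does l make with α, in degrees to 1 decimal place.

sin θ = |n·v| / (|n||v|) = |11| / (√21 · √51) = 0.33612.
θ ≈ 19.6°.

19.6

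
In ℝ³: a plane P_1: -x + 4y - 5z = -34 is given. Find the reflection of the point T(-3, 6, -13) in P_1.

λ = (n·T − d)/|n|² = (92 − (-34))/42 = 3.
Reflection = T − 2λn = (-3, 6, -13) − 6·(-1, 4, -5) = (3, -18, 17).

(3, -18, 17)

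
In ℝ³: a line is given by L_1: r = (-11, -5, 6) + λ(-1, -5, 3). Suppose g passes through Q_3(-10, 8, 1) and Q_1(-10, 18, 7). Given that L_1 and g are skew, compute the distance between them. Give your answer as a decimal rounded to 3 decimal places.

A direction vector for g is Q_1 − Q_3 = (0, 10, 6).
Common perpendicular direction n = (-1, -5, 3) × (0, 10, 6) = (-60, 6, -10).
With w = (-10, 8, 1) − (-11, -5, 6) = (1, 13, -5), w · n = 68.
Distance = |w · n| / |n| = |68| / √3736 ≈ 1.113.

1.113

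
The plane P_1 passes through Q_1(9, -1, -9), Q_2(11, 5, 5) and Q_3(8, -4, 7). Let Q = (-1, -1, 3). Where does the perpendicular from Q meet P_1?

Q_1Q_2 = (2, 6, 14), Q_1Q_3 = (-1, -3, 16); a normal to P_1 is Q_1Q_2 × Q_1Q_3 = (138, -46, 0).
Using Q_1: P_1 has equation 138x - 46y = 1288.
Foot = Q − λn with λ = (n·Q − d)/|n|² = (-92 − 1288)/21160 = -3/46.
Foot = (-1, -1, 3) − (-3/46)·(138, -46, 0) = (8, -4, 3).

(8, -4, 3)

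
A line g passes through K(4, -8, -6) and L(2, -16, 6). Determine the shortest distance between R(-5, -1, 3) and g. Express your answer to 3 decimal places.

13.707

A direction vector for g is L − K = (-2, -8, 12).
Taking (4, -8, -6) on g with direction v = (-2, -8, 12): w = R − (4, -8, -6) = (-9, 7, 9), and w × v = (156, 90, 86).
Distance = |w × v| / |v| = √39832 / √212 ≈ 13.707.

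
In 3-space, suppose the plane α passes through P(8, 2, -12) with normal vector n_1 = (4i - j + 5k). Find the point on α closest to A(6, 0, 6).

(-2, 2, -4)

α: n_1·r = n_1·P gives 4x - y + 5z = -30.
Foot = A − λn with λ = (n·A − d)/|n|² = (54 − (-30))/42 = 2.
Foot = (6, 0, 6) − 2·(4, -1, 5) = (-2, 2, -4).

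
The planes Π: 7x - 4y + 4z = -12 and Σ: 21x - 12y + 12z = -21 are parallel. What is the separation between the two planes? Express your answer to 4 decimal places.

0.5556

Rescale Σ by 1/3: 7x - 4y + 4z = -7. Then distance = |-12 − (-7)| / √81 ≈ 0.5556.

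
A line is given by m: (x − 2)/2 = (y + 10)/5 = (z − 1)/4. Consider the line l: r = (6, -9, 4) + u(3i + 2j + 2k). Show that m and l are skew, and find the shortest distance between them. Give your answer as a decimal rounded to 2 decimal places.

1.24

m has direction (2, 5, 4) through (2, -10, 1).
Common perpendicular direction n = (2, 5, 4) × (3, 2, 2) = (2, 8, -11).
With w = (6, -9, 4) − (2, -10, 1) = (4, 1, 3), w · n = -17.
Since n ≠ 0 the lines are not parallel, and w · n = -17 ≠ 0 so they do not intersect; hence they are skew.
Distance = |w · n| / |n| = |-17| / √189 ≈ 1.24.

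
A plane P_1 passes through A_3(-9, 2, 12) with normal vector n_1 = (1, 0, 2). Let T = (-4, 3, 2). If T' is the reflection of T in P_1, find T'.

(2, 3, 14)

P_1: n_1·r = n_1·A_3 gives x + 2z = 15.
λ = (n·T − d)/|n|² = (0 − 15)/5 = -3.
Reflection = T − 2λn = (-4, 3, 2) − (-6)·(1, 0, 2) = (2, 3, 14).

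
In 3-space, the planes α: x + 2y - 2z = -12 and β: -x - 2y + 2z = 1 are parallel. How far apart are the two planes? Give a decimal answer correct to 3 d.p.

3.667

Rescale β by 1/(-1): x + 2y - 2z = -1. Then distance = |-12 − (-1)| / √9 ≈ 3.667.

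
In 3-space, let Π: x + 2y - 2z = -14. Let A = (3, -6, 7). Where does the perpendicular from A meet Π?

Foot = A − λn with λ = (n·A − d)/|n|² = (-23 − (-14))/9 = -1.
Foot = (3, -6, 7) − (-1)·(1, 2, -2) = (4, -4, 5).

(4, -4, 5)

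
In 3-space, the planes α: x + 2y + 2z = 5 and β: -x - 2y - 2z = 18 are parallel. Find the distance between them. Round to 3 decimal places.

Rescale β by 1/(-1): x + 2y + 2z = -18. Then distance = |5 − (-18)| / √9 ≈ 7.667.

7.667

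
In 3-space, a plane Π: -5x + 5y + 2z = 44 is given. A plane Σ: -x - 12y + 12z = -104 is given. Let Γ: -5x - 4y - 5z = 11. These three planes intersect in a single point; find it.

(-4, 6, -3)

Solving the 3×3 linear system -5x + 5y + 2z = 44, -x - 12y + 12z = -104, -5x - 4y - 5z = 11 (e.g. by elimination or Cramer's rule, determinant = -977) gives (-4, 6, -3).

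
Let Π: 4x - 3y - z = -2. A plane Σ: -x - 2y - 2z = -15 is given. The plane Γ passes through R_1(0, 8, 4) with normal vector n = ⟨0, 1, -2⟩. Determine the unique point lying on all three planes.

Γ: n·r = n·R_1 gives y - 2z = 0.
Solving the 3×3 linear system 4x - 3y - z = -2, -x - 2y - 2z = -15, y - 2z = 0 (e.g. by elimination or Cramer's rule, determinant = 31) gives (3, 4, 2).

(3, 4, 2)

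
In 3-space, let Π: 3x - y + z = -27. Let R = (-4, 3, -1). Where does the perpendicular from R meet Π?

Foot = R − λn with λ = (n·R − d)/|n|² = (-16 − (-27))/11 = 1.
Foot = (-4, 3, -1) − 1·(3, -1, 1) = (-7, 4, -2).

(-7, 4, -2)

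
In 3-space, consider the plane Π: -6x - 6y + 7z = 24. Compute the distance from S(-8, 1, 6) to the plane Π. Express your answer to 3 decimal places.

5.455

n·S − d = (-6)·(-8) + (-6)·(1) + (7)·(6) − 24 = 60; |n| = √121.
Distance = |60| / √121 = 60/√121 ≈ 5.455.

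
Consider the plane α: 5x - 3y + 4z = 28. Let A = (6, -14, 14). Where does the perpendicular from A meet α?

Foot = A − λn with λ = (n·A − d)/|n|² = (128 − 28)/50 = 2.
Foot = (6, -14, 14) − 2·(5, -3, 4) = (-4, -8, 6).

(-4, -8, 6)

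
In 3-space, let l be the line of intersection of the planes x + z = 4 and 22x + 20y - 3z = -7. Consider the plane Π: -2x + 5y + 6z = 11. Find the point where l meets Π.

(1, -1, 3)

Direction of l: (1, 0, 1) × (22, 20, -3) = (-20, 25, 20).
A point on l: solving the two plane equations with x = -15 gives (-15, 19, 19).
Substitute r = (-15, 19, 19) + t(-20, 25, 20) into the plane: 239 + 285t = 11, so t = -4/5.
Intersection: (-15, 19, 19) + (-4/5)·(-20, 25, 20) = (1, -1, 3).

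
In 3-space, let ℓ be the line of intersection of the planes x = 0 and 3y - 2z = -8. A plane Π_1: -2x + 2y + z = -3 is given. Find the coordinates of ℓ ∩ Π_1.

Direction of ℓ: (1, 0, 0) × (0, 3, -2) = (0, 2, 3).
A point on ℓ: solving the two plane equations with y = -10 gives (0, -10, -11).
Substitute r = (0, -10, -11) + t(0, 2, 3) into the plane: -31 + 7t = -3, so t = 4.
Intersection: (0, -10, -11) + 4·(0, 2, 3) = (0, -2, 1).

(0, -2, 1)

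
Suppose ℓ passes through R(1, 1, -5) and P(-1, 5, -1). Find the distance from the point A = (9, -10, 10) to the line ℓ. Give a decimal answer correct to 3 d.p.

20.248

A direction vector for ℓ is P − R = (-2, 4, 4).
Taking (1, 1, -5) on ℓ with direction v = (-2, 4, 4): w = A − (1, 1, -5) = (8, -11, 15), and w × v = (-104, -62, 10).
Distance = |w × v| / |v| = √14760 / √36 ≈ 20.248.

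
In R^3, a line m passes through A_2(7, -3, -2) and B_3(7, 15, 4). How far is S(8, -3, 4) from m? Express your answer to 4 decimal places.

A direction vector for m is B_3 − A_2 = (0, 18, 6).
Taking (7, -3, -2) on m with direction v = (0, 18, 6): w = S − (7, -3, -2) = (1, 0, 6), and w × v = (-108, -6, 18).
Distance = |w × v| / |v| = √12024 / √360 ≈ 5.7793.

5.7793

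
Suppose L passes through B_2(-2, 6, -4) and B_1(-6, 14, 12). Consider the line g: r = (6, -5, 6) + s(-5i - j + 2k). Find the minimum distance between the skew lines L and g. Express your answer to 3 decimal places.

16.489

A direction vector for L is B_1 − B_2 = (-4, 8, 16).
Common perpendicular direction n = (-4, 8, 16) × (-5, -1, 2) = (32, -72, 44).
With w = (6, -5, 6) − (-2, 6, -4) = (8, -11, 10), w · n = 1488.
Distance = |w · n| / |n| = |1488| / √8144 ≈ 16.489.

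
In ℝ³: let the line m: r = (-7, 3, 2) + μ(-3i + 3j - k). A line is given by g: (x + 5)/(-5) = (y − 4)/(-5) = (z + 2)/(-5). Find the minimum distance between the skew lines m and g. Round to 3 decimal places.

4.543

g has direction (-5, -5, -5) through (-5, 4, -2).
Common perpendicular direction n = (-3, 3, -1) × (-5, -5, -5) = (-20, -10, 30).
With w = (-5, 4, -2) − (-7, 3, 2) = (2, 1, -4), w · n = -170.
Distance = |w · n| / |n| = |-170| / √1400 ≈ 4.543.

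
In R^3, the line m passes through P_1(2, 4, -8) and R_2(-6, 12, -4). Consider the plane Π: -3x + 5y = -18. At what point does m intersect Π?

(6, 0, -10)

A direction vector for m is R_2 − P_1 = (-8, 8, 4).
Substitute r = (2, 4, -8) + t(-8, 8, 4) into the plane: 14 + 64t = -18, so t = -1/2.
Intersection: (2, 4, -8) + (-1/2)·(-8, 8, 4) = (6, 0, -10).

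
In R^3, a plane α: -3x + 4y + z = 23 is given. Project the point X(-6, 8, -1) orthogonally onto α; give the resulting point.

Foot = X − λn with λ = (n·X − d)/|n|² = (49 − 23)/26 = 1.
Foot = (-6, 8, -1) − 1·(-3, 4, 1) = (-3, 4, -2).

(-3, 4, -2)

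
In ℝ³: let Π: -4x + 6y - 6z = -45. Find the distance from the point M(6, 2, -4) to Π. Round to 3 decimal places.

n·M − d = (-4)·(6) + (6)·(2) + (-6)·(-4) − (-45) = 57; |n| = √88.
Distance = |57| / √88 = 57/√88 ≈ 6.076.

6.076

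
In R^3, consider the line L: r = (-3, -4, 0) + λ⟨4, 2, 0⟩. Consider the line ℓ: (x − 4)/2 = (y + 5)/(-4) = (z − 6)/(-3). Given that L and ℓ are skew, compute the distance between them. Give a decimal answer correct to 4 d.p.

ℓ has direction (2, -4, -3) through (4, -5, 6).
Common perpendicular direction n = (4, 2, 0) × (2, -4, -3) = (-6, 12, -20).
With w = (4, -5, 6) − (-3, -4, 0) = (7, -1, 6), w · n = -174.
Distance = |w · n| / |n| = |-174| / √580 ≈ 7.2250.

7.2250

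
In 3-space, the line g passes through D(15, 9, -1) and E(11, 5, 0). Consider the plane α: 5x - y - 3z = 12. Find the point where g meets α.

(3, -3, 2)

A direction vector for g is E − D = (-4, -4, 1).
Substitute r = (15, 9, -1) + t(-4, -4, 1) into the plane: 69 + (-19)t = 12, so t = 3.
Intersection: (15, 9, -1) + 3·(-4, -4, 1) = (3, -3, 2).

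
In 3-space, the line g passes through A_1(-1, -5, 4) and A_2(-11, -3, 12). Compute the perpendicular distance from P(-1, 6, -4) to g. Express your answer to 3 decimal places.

13.210

A direction vector for g is A_2 − A_1 = (-10, 2, 8).
Taking (-1, -5, 4) on g with direction v = (-10, 2, 8): w = P − (-1, -5, 4) = (0, 11, -8), and w × v = (104, 80, 110).
Distance = |w × v| / |v| = √29316 / √168 ≈ 13.210.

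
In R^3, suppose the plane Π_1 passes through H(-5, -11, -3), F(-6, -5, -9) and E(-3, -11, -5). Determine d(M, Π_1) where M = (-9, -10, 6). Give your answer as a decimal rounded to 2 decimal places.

HF = (-1, 6, -6), HE = (2, 0, -2); a normal to Π_1 is HF × HE = (-12, -14, -12).
Using H: Π_1 has equation -12x - 14y - 12z = 250.
n·M − d = (-12)·(-9) + (-14)·(-10) + (-12)·(6) − 250 = -74; |n| = √484.
Distance = |-74| / √484 = 74/√484 ≈ 3.36.

3.36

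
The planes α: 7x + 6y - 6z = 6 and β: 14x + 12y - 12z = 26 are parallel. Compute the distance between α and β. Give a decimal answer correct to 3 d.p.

0.636

Rescale β by 1/2: 7x + 6y - 6z = 13. Then distance = |6 − 13| / √121 ≈ 0.636.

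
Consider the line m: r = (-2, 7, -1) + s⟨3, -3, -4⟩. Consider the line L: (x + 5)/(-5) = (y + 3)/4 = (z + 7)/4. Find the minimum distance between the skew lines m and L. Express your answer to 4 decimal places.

L has direction (-5, 4, 4) through (-5, -3, -7).
Common perpendicular direction n = (3, -3, -4) × (-5, 4, 4) = (4, 8, -3).
With w = (-5, -3, -7) − (-2, 7, -1) = (-3, -10, -6), w · n = -74.
Distance = |w · n| / |n| = |-74| / √89 ≈ 7.8440.

7.8440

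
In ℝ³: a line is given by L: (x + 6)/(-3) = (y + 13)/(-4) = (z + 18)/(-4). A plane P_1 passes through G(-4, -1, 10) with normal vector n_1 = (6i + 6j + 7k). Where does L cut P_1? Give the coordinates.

L has direction (-3, -4, -4) through (-6, -13, -18).
P_1: n_1·r = n_1·G gives 6x + 6y + 7z = 40.
Substitute r = (-6, -13, -18) + t(-3, -4, -4) into the plane: -240 + (-70)t = 40, so t = -4.
Intersection: (-6, -13, -18) + (-4)·(-3, -4, -4) = (6, 3, -2).

(6, 3, -2)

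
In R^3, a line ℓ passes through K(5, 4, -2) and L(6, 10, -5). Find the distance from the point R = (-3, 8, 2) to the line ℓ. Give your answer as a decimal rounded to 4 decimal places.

A direction vector for ℓ is L − K = (1, 6, -3).
Taking (5, 4, -2) on ℓ with direction v = (1, 6, -3): w = R − (5, 4, -2) = (-8, 4, 4), and w × v = (-36, -20, -52).
Distance = |w × v| / |v| = √4400 / √46 ≈ 9.7802.

9.7802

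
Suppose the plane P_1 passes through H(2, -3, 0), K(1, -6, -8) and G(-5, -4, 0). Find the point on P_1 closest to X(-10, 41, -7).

HK = (-1, -3, -8), HG = (-7, -1, 0); a normal to P_1 is HK × HG = (-8, 56, -20).
Using H: P_1 has equation -8x + 56y - 20z = -184.
Foot = X − λn with λ = (n·X − d)/|n|² = (2516 − (-184))/3600 = 3/4.
Foot = (-10, 41, -7) − (3/4)·(-8, 56, -20) = (-4, -1, 8).

(-4, -1, 8)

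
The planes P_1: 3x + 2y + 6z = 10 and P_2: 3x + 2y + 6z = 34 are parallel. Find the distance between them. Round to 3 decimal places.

Same normal n = (3, 2, 6) with |n| = √49; distance = |10 − 34| / |n| = 24/√49 ≈ 3.429.

3.429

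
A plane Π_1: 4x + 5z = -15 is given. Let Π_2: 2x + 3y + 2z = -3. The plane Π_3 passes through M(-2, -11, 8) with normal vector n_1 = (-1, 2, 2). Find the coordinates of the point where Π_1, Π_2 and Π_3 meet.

(0, 1, -3)

Π_3: n_1·r = n_1·M gives -x + 2y + 2z = -4.
Solving the 3×3 linear system 4x + 5z = -15, 2x + 3y + 2z = -3, -x + 2y + 2z = -4 (e.g. by elimination or Cramer's rule, determinant = 43) gives (0, 1, -3).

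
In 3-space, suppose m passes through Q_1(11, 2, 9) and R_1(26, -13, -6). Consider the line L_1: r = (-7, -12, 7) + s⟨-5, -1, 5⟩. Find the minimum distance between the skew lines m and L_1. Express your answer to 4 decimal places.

14.1421

A direction vector for m is R_1 − Q_1 = (15, -15, -15).
Common perpendicular direction n = (15, -15, -15) × (-5, -1, 5) = (-90, 0, -90).
With w = (-7, -12, 7) − (11, 2, 9) = (-18, -14, -2), w · n = 1800.
Distance = |w · n| / |n| = |1800| / √16200 ≈ 14.1421.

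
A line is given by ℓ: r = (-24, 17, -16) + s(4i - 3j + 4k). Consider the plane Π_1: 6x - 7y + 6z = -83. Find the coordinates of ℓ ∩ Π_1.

Substitute r = (-24, 17, -16) + t(4, -3, 4) into the plane: -359 + 69t = -83, so t = 4.
Intersection: (-24, 17, -16) + 4·(4, -3, 4) = (-8, 5, 0).

(-8, 5, 0)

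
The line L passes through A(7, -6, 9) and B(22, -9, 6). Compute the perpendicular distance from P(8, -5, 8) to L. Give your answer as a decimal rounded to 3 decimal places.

1.440

A direction vector for L is B − A = (15, -3, -3).
Taking (7, -6, 9) on L with direction v = (15, -3, -3): w = P − (7, -6, 9) = (1, 1, -1), and w × v = (-6, -12, -18).
Distance = |w × v| / |v| = √504 / √243 ≈ 1.440.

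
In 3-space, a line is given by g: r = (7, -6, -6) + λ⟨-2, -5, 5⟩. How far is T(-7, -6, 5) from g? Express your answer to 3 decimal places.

Taking (7, -6, -6) on g with direction v = (-2, -5, 5): w = T − (7, -6, -6) = (-14, 0, 11), and w × v = (55, 48, 70).
Distance = |w × v| / |v| = √10229 / √54 ≈ 13.763.

13.763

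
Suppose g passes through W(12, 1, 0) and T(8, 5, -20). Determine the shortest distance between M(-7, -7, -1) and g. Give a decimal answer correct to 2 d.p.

A direction vector for g is T − W = (-4, 4, -20).
Taking (12, 1, 0) on g with direction v = (-4, 4, -20): w = M − (12, 1, 0) = (-19, -8, -1), and w × v = (164, -376, -108).
Distance = |w × v| / |v| = √179936 / √432 ≈ 20.41.

20.41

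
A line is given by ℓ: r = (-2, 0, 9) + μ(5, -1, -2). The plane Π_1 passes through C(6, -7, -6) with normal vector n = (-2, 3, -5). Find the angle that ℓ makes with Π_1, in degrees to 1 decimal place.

Π_1: n·r = n·C gives -2x + 3y - 5z = -3.
sin θ = |n·v| / (|n||v|) = |-3| / (√38 · √30) = 0.08885.
θ ≈ 5.1°.

5.1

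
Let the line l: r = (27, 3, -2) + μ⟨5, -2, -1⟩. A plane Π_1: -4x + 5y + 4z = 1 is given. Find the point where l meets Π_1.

(12, 9, 1)

Substitute r = (27, 3, -2) + t(5, -2, -1) into the plane: -101 + (-34)t = 1, so t = -3.
Intersection: (27, 3, -2) + (-3)·(5, -2, -1) = (12, 9, 1).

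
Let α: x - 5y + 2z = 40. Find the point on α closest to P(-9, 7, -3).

(-6, -8, 3)

Foot = P − λn with λ = (n·P − d)/|n|² = (-50 − 40)/30 = -3.
Foot = (-9, 7, -3) − (-3)·(1, -5, 2) = (-6, -8, 3).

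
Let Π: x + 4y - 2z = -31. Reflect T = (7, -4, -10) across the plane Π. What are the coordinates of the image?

λ = (n·T − d)/|n|² = (11 − (-31))/21 = 2.
Reflection = T − 2λn = (7, -4, -10) − 4·(1, 4, -2) = (3, -20, -2).

(3, -20, -2)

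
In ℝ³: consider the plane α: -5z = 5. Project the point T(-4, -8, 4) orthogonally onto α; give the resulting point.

(-4, -8, -1)

Foot = T − λn with λ = (n·T − d)/|n|² = (-20 − 5)/25 = -1.
Foot = (-4, -8, 4) − (-1)·(0, 0, -5) = (-4, -8, -1).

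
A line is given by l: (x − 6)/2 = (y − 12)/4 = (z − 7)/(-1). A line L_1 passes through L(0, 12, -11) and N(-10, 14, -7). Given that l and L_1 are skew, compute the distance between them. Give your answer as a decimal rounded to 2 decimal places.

18.91

l has direction (2, 4, -1) through (6, 12, 7).
A direction vector for L_1 is N − L = (-10, 2, 4).
Common perpendicular direction n = (2, 4, -1) × (-10, 2, 4) = (18, 2, 44).
With w = (0, 12, -11) − (6, 12, 7) = (-6, 0, -18), w · n = -900.
Distance = |w · n| / |n| = |-900| / √2264 ≈ 18.91.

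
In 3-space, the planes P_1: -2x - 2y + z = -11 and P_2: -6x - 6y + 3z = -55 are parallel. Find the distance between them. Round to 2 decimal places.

2.44

Rescale P_2 by 1/3: -2x - 2y + z = -55/3. Then distance = |-11 − (-55/3)| / √9 ≈ 2.44.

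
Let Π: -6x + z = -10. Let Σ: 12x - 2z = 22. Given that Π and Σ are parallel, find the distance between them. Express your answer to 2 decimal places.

0.16

Rescale Σ by 1/(-2): -6x + z = -11. Then distance = |-10 − (-11)| / √37 ≈ 0.16.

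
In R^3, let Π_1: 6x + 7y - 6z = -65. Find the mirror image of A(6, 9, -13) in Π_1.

(-18, -19, 11)

λ = (n·A − d)/|n|² = (177 − (-65))/121 = 2.
Reflection = A − 2λn = (6, 9, -13) − 4·(6, 7, -6) = (-18, -19, 11).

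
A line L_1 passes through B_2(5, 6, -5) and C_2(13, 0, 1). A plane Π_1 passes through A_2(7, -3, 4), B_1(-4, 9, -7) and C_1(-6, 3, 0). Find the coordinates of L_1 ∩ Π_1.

(1, 9, -8)

A direction vector for L_1 is C_2 − B_2 = (8, -6, 6).
A_2B_1 = (-11, 12, -11), A_2C_1 = (-13, 6, -4); a normal to Π_1 is A_2B_1 × A_2C_1 = (18, 99, 90).
Using A_2: Π_1 has equation 18x + 99y + 90z = 189.
Substitute r = (5, 6, -5) + t(8, -6, 6) into the plane: 234 + 90t = 189, so t = -1/2.
Intersection: (5, 6, -5) + (-1/2)·(8, -6, 6) = (1, 9, -8).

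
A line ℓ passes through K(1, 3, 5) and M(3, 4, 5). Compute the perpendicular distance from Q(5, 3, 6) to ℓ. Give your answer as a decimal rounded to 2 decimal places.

2.05

A direction vector for ℓ is M − K = (2, 1, 0).
Taking (1, 3, 5) on ℓ with direction v = (2, 1, 0): w = Q − (1, 3, 5) = (4, 0, 1), and w × v = (-1, 2, 4).
Distance = |w × v| / |v| = √21 / √5 ≈ 2.05.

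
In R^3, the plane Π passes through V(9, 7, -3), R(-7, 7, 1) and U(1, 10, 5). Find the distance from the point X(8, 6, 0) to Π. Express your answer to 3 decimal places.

VR = (-16, 0, 4), VU = (-8, 3, 8); a normal to Π is VR × VU = (-12, 96, -48).
Using V: Π has equation -12x + 96y - 48z = 708.
n·X − d = (-12)·(8) + (96)·(6) + (-48)·(0) − 708 = -228; |n| = √11664.
Distance = |-228| / √11664 = 228/√11664 ≈ 2.111.

2.111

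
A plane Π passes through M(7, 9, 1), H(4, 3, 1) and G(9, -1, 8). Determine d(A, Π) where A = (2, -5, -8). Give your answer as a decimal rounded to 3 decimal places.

7.333

MH = (-3, -6, 0), MG = (2, -10, 7); a normal to Π is MH × MG = (-42, 21, 42).
Using M: Π has equation -42x + 21y + 42z = -63.
n·A − d = (-42)·(2) + (21)·(-5) + (42)·(-8) − (-63) = -462; |n| = √3969.
Distance = |-462| / √3969 = 462/√3969 ≈ 7.333.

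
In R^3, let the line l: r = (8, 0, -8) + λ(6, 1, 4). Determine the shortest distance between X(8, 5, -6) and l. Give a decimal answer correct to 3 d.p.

Taking (8, 0, -8) on l with direction v = (6, 1, 4): w = X − (8, 0, -8) = (0, 5, 2), and w × v = (18, 12, -30).
Distance = |w × v| / |v| = √1368 / √53 ≈ 5.080.

5.080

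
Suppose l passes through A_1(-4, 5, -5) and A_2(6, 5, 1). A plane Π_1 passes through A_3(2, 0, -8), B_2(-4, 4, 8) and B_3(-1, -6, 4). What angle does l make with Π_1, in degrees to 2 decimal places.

A direction vector for l is A_2 − A_1 = (10, 0, 6).
A_3B_2 = (-6, 4, 16), A_3B_3 = (-3, -6, 12); a normal to Π_1 is A_3B_2 × A_3B_3 = (144, 24, 48).
Using A_3: Π_1 has equation 144x + 24y + 48z = -96.
sin θ = |n·v| / (|n||v|) = |1728| / (√23616 · √136) = 0.96421.
θ ≈ 74.62°.

74.62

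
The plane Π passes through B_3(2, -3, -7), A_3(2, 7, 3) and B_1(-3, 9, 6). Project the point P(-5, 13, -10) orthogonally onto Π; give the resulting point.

B_3A_3 = (0, 10, 10), B_3B_1 = (-5, 12, 13); a normal to Π is B_3A_3 × B_3B_1 = (10, -50, 50).
Using B_3: Π has equation 10x - 50y + 50z = -180.
Foot = P − λn with λ = (n·P − d)/|n|² = (-1200 − (-180))/5100 = -1/5.
Foot = (-5, 13, -10) − (-1/5)·(10, -50, 50) = (-3, 3, 0).

(-3, 3, 0)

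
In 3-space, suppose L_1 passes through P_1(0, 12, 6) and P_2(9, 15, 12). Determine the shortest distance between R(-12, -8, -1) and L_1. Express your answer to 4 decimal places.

15.5885

A direction vector for L_1 is P_2 − P_1 = (9, 3, 6).
Taking (0, 12, 6) on L_1 with direction v = (9, 3, 6): w = R − (0, 12, 6) = (-12, -20, -7), and w × v = (-99, 9, 144).
Distance = |w × v| / |v| = √30618 / √126 ≈ 15.5885.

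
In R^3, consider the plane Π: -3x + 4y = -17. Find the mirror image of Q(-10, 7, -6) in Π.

(8, -17, -6)

λ = (n·Q − d)/|n|² = (58 − (-17))/25 = 3.
Reflection = Q − 2λn = (-10, 7, -6) − 6·(-3, 4, 0) = (8, -17, -6).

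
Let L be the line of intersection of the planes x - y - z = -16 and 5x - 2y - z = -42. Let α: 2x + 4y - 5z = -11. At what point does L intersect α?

Direction of L: (1, -1, -1) × (5, -2, -1) = (-1, -4, 3).
A point on L: solving the two plane equations with x = -6 gives (-6, 2, 8).
Substitute r = (-6, 2, 8) + t(-1, -4, 3) into the plane: -44 + (-33)t = -11, so t = -1.
Intersection: (-6, 2, 8) + (-1)·(-1, -4, 3) = (-5, 6, 5).

(-5, 6, 5)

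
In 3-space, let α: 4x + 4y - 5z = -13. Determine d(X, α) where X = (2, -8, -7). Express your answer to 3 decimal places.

n·X − d = (4)·(2) + (4)·(-8) + (-5)·(-7) − (-13) = 24; |n| = √57.
Distance = |24| / √57 = 24/√57 ≈ 3.179.

3.179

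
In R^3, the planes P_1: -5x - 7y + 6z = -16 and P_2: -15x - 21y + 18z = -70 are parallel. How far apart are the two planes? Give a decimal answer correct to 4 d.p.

0.6992

Rescale P_2 by 1/3: -5x - 7y + 6z = -70/3. Then distance = |-16 − (-70/3)| / √110 ≈ 0.6992.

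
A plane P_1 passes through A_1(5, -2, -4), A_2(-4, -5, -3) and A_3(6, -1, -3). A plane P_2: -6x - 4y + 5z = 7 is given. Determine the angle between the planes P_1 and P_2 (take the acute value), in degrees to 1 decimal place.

A_1A_2 = (-9, -3, 1), A_1A_3 = (1, 1, 1); a normal to P_1 is A_1A_2 × A_1A_3 = (-4, 10, -6).
Using A_1: P_1 has equation -4x + 10y - 6z = -16.
cos θ = |n₁·n₂| / (|n₁||n₂|) = |-46| / (√152 · √77).
θ = arccos(0.42520) ≈ 64.8°.

64.8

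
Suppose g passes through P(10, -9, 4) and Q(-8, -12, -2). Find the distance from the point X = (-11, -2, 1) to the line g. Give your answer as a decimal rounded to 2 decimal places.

A direction vector for g is Q − P = (-18, -3, -6).
Taking (10, -9, 4) on g with direction v = (-18, -3, -6): w = X − (10, -9, 4) = (-21, 7, -3), and w × v = (-51, -72, 189).
Distance = |w × v| / |v| = √43506 / √369 ≈ 10.86.

10.86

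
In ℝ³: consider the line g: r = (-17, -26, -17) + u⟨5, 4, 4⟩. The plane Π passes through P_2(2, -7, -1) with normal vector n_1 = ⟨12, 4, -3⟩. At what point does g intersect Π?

(3, -10, -1)

Π: n_1·r = n_1·P_2 gives 12x + 4y - 3z = -1.
Substitute r = (-17, -26, -17) + t(5, 4, 4) into the plane: -257 + 64t = -1, so t = 4.
Intersection: (-17, -26, -17) + 4·(5, 4, 4) = (3, -10, -1).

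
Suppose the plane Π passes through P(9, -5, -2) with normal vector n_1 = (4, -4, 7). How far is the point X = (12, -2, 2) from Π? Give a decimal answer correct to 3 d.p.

3.111

Π: n_1·r = n_1·P gives 4x - 4y + 7z = 42.
n·X − d = (4)·(12) + (-4)·(-2) + (7)·(2) − 42 = 28; |n| = √81.
Distance = |28| / √81 = 28/√81 ≈ 3.111.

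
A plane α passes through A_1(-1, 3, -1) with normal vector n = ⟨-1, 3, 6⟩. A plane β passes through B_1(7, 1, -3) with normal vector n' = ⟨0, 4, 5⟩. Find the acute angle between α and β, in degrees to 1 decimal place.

α: n·r = n·A_1 gives -x + 3y + 6z = 4.
β: n'·r = n'·B_1 gives 4y + 5z = -11.
cos θ = |n₁·n₂| / (|n₁||n₂|) = |42| / (√46 · √41).
θ = arccos(0.96712) ≈ 14.7°.

14.7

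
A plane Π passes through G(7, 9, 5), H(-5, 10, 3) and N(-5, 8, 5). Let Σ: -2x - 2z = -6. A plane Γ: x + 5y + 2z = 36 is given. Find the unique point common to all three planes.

GH = (-12, 1, -2), GN = (-12, -1, 0); a normal to Π is GH × GN = (-2, 24, 24).
Using G: Π has equation -2x + 24y + 24z = 322.
Solving the 3×3 linear system -2x + 24y + 24z = 322, -2x - 2z = -6, x + 5y + 2z = 36 (e.g. by elimination or Cramer's rule, determinant = -212) gives (-5, 5, 8).

(-5, 5, 8)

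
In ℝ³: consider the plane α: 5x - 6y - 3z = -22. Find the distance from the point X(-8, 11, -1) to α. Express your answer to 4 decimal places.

9.6814

n·X − d = (5)·(-8) + (-6)·(11) + (-3)·(-1) − (-22) = -81; |n| = √70.
Distance = |-81| / √70 = 81/√70 ≈ 9.6814.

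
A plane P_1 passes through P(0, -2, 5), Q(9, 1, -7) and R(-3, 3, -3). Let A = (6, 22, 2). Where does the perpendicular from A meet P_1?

(0, 4, -7)

PQ = (9, 3, -12), PR = (-3, 5, -8); a normal to P_1 is PQ × PR = (36, 108, 54).
Using P: P_1 has equation 36x + 108y + 54z = 54.
Foot = A − λn with λ = (n·A − d)/|n|² = (2700 − 54)/15876 = 1/6.
Foot = (6, 22, 2) − (1/6)·(36, 108, 54) = (0, 4, -7).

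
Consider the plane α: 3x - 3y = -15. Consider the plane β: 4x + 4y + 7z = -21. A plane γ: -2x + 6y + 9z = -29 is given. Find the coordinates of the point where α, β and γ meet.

(1, 6, -7)

Solving the 3×3 linear system 3x - 3y = -15, 4x + 4y + 7z = -21, -2x + 6y + 9z = -29 (e.g. by elimination or Cramer's rule, determinant = 132) gives (1, 6, -7).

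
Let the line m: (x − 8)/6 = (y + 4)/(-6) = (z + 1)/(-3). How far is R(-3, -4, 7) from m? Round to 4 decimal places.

9.2195

m has direction (6, -6, -3) through (8, -4, -1).
Taking (8, -4, -1) on m with direction v = (6, -6, -3): w = R − (8, -4, -1) = (-11, 0, 8), and w × v = (48, 15, 66).
Distance = |w × v| / |v| = √6885 / √81 ≈ 9.2195.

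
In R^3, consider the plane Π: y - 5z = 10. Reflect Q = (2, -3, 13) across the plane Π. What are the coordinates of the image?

(2, 3, -17)

λ = (n·Q − d)/|n|² = (-68 − 10)/26 = -3.
Reflection = Q − 2λn = (2, -3, 13) − (-6)·(0, 1, -5) = (2, 3, -17).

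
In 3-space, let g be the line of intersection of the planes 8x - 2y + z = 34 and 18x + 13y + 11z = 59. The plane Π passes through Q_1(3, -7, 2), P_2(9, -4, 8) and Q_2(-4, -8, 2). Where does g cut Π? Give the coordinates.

(2, -5, 8)

Direction of g: (8, -2, 1) × (18, 13, 11) = (-35, -70, 140).
A point on g: solving the two plane equations with x = -1 gives (-1, -11, 20).
Q_1P_2 = (6, 3, 6), Q_1Q_2 = (-7, -1, 0); a normal to Π is Q_1P_2 × Q_1Q_2 = (6, -42, 15).
Using Q_1: Π has equation 6x - 42y + 15z = 342.
Substitute r = (-1, -11, 20) + t(-35, -70, 140) into the plane: 756 + 4830t = 342, so t = -3/35.
Intersection: (-1, -11, 20) + (-3/35)·(-35, -70, 140) = (2, -5, 8).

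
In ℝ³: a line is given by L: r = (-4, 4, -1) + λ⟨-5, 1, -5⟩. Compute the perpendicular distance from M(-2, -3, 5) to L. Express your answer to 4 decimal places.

Taking (-4, 4, -1) on L with direction v = (-5, 1, -5): w = M − (-4, 4, -1) = (2, -7, 6), and w × v = (29, -20, -33).
Distance = |w × v| / |v| = √2330 / √51 ≈ 6.7592.

6.7592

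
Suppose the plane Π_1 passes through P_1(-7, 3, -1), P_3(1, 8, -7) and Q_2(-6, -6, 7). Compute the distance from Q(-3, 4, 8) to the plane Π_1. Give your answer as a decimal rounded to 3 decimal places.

P_1P_3 = (8, 5, -6), P_1Q_2 = (1, -9, 8); a normal to Π_1 is P_1P_3 × P_1Q_2 = (-14, -70, -77).
Using P_1: Π_1 has equation -14x - 70y - 77z = -35.
n·Q − d = (-14)·(-3) + (-70)·(4) + (-77)·(8) − (-35) = -819; |n| = √11025.
Distance = |-819| / √11025 = 819/√11025 ≈ 7.800.

7.800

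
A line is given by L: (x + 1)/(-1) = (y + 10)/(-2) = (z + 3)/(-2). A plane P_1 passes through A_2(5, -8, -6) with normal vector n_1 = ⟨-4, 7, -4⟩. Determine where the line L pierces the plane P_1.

(0, -8, -1)

L has direction (-1, -2, -2) through (-1, -10, -3).
P_1: n_1·r = n_1·A_2 gives -4x + 7y - 4z = -52.
Substitute r = (-1, -10, -3) + t(-1, -2, -2) into the plane: -54 + (-2)t = -52, so t = -1.
Intersection: (-1, -10, -3) + (-1)·(-1, -2, -2) = (0, -8, -1).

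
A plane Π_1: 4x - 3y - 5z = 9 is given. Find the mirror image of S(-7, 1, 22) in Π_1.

(17, -17, -8)

λ = (n·S − d)/|n|² = (-141 − 9)/50 = -3.
Reflection = S − 2λn = (-7, 1, 22) − (-6)·(4, -3, -5) = (17, -17, -8).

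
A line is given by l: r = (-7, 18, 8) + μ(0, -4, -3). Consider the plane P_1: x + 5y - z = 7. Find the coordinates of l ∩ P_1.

Substitute r = (-7, 18, 8) + t(0, -4, -3) into the plane: 75 + (-17)t = 7, so t = 4.
Intersection: (-7, 18, 8) + 4·(0, -4, -3) = (-7, 2, -4).

(-7, 2, -4)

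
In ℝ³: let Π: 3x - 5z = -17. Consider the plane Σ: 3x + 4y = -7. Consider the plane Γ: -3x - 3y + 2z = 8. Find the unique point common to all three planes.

Solving the 3×3 linear system 3x - 5z = -17, 3x + 4y = -7, -3x - 3y + 2z = 8 (e.g. by elimination or Cramer's rule, determinant = 9) gives (-9, 5, -2).

(-9, 5, -2)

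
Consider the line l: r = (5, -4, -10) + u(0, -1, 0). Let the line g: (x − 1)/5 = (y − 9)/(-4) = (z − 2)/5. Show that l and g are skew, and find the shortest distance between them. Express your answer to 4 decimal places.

11.3137

g has direction (5, -4, 5) through (1, 9, 2).
Common perpendicular direction n = (0, -1, 0) × (5, -4, 5) = (-5, 0, 5).
With w = (1, 9, 2) − (5, -4, -10) = (-4, 13, 12), w · n = 80.
Since n ≠ 0 the lines are not parallel, and w · n = 80 ≠ 0 so they do not intersect; hence they are skew.
Distance = |w · n| / |n| = |80| / √50 ≈ 11.3137.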